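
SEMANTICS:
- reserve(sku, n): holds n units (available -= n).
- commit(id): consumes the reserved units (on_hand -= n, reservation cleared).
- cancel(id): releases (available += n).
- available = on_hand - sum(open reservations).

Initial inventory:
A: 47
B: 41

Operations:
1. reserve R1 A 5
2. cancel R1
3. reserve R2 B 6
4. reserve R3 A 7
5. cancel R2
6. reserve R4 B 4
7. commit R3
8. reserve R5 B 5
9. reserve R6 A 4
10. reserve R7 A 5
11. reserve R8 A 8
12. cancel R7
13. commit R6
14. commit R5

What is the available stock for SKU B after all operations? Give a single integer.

Step 1: reserve R1 A 5 -> on_hand[A=47 B=41] avail[A=42 B=41] open={R1}
Step 2: cancel R1 -> on_hand[A=47 B=41] avail[A=47 B=41] open={}
Step 3: reserve R2 B 6 -> on_hand[A=47 B=41] avail[A=47 B=35] open={R2}
Step 4: reserve R3 A 7 -> on_hand[A=47 B=41] avail[A=40 B=35] open={R2,R3}
Step 5: cancel R2 -> on_hand[A=47 B=41] avail[A=40 B=41] open={R3}
Step 6: reserve R4 B 4 -> on_hand[A=47 B=41] avail[A=40 B=37] open={R3,R4}
Step 7: commit R3 -> on_hand[A=40 B=41] avail[A=40 B=37] open={R4}
Step 8: reserve R5 B 5 -> on_hand[A=40 B=41] avail[A=40 B=32] open={R4,R5}
Step 9: reserve R6 A 4 -> on_hand[A=40 B=41] avail[A=36 B=32] open={R4,R5,R6}
Step 10: reserve R7 A 5 -> on_hand[A=40 B=41] avail[A=31 B=32] open={R4,R5,R6,R7}
Step 11: reserve R8 A 8 -> on_hand[A=40 B=41] avail[A=23 B=32] open={R4,R5,R6,R7,R8}
Step 12: cancel R7 -> on_hand[A=40 B=41] avail[A=28 B=32] open={R4,R5,R6,R8}
Step 13: commit R6 -> on_hand[A=36 B=41] avail[A=28 B=32] open={R4,R5,R8}
Step 14: commit R5 -> on_hand[A=36 B=36] avail[A=28 B=32] open={R4,R8}
Final available[B] = 32

Answer: 32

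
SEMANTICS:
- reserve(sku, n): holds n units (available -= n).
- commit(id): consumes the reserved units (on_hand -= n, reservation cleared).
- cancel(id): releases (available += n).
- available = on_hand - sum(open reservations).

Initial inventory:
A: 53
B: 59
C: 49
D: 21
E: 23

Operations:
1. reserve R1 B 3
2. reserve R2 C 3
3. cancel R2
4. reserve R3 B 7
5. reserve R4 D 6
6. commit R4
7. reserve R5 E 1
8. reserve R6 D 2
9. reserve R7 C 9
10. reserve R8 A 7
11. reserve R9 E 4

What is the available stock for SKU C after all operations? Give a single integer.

Step 1: reserve R1 B 3 -> on_hand[A=53 B=59 C=49 D=21 E=23] avail[A=53 B=56 C=49 D=21 E=23] open={R1}
Step 2: reserve R2 C 3 -> on_hand[A=53 B=59 C=49 D=21 E=23] avail[A=53 B=56 C=46 D=21 E=23] open={R1,R2}
Step 3: cancel R2 -> on_hand[A=53 B=59 C=49 D=21 E=23] avail[A=53 B=56 C=49 D=21 E=23] open={R1}
Step 4: reserve R3 B 7 -> on_hand[A=53 B=59 C=49 D=21 E=23] avail[A=53 B=49 C=49 D=21 E=23] open={R1,R3}
Step 5: reserve R4 D 6 -> on_hand[A=53 B=59 C=49 D=21 E=23] avail[A=53 B=49 C=49 D=15 E=23] open={R1,R3,R4}
Step 6: commit R4 -> on_hand[A=53 B=59 C=49 D=15 E=23] avail[A=53 B=49 C=49 D=15 E=23] open={R1,R3}
Step 7: reserve R5 E 1 -> on_hand[A=53 B=59 C=49 D=15 E=23] avail[A=53 B=49 C=49 D=15 E=22] open={R1,R3,R5}
Step 8: reserve R6 D 2 -> on_hand[A=53 B=59 C=49 D=15 E=23] avail[A=53 B=49 C=49 D=13 E=22] open={R1,R3,R5,R6}
Step 9: reserve R7 C 9 -> on_hand[A=53 B=59 C=49 D=15 E=23] avail[A=53 B=49 C=40 D=13 E=22] open={R1,R3,R5,R6,R7}
Step 10: reserve R8 A 7 -> on_hand[A=53 B=59 C=49 D=15 E=23] avail[A=46 B=49 C=40 D=13 E=22] open={R1,R3,R5,R6,R7,R8}
Step 11: reserve R9 E 4 -> on_hand[A=53 B=59 C=49 D=15 E=23] avail[A=46 B=49 C=40 D=13 E=18] open={R1,R3,R5,R6,R7,R8,R9}
Final available[C] = 40

Answer: 40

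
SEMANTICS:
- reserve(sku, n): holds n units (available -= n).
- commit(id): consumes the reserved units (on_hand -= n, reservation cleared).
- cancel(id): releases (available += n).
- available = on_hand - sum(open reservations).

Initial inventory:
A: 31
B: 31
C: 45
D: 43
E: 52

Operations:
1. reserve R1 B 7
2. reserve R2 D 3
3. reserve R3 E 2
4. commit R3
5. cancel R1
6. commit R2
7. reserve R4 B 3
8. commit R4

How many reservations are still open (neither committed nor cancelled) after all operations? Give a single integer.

Step 1: reserve R1 B 7 -> on_hand[A=31 B=31 C=45 D=43 E=52] avail[A=31 B=24 C=45 D=43 E=52] open={R1}
Step 2: reserve R2 D 3 -> on_hand[A=31 B=31 C=45 D=43 E=52] avail[A=31 B=24 C=45 D=40 E=52] open={R1,R2}
Step 3: reserve R3 E 2 -> on_hand[A=31 B=31 C=45 D=43 E=52] avail[A=31 B=24 C=45 D=40 E=50] open={R1,R2,R3}
Step 4: commit R3 -> on_hand[A=31 B=31 C=45 D=43 E=50] avail[A=31 B=24 C=45 D=40 E=50] open={R1,R2}
Step 5: cancel R1 -> on_hand[A=31 B=31 C=45 D=43 E=50] avail[A=31 B=31 C=45 D=40 E=50] open={R2}
Step 6: commit R2 -> on_hand[A=31 B=31 C=45 D=40 E=50] avail[A=31 B=31 C=45 D=40 E=50] open={}
Step 7: reserve R4 B 3 -> on_hand[A=31 B=31 C=45 D=40 E=50] avail[A=31 B=28 C=45 D=40 E=50] open={R4}
Step 8: commit R4 -> on_hand[A=31 B=28 C=45 D=40 E=50] avail[A=31 B=28 C=45 D=40 E=50] open={}
Open reservations: [] -> 0

Answer: 0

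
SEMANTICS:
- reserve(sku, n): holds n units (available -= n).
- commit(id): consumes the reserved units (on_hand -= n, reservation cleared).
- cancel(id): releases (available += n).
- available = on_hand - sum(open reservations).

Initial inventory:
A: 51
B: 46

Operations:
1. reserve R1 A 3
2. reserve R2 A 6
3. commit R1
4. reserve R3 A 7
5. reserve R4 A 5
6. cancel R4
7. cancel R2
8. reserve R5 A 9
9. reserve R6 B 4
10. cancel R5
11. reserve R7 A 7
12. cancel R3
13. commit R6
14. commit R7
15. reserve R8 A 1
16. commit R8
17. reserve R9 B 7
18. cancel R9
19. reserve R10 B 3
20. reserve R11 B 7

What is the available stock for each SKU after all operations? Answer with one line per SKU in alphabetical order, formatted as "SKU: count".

Step 1: reserve R1 A 3 -> on_hand[A=51 B=46] avail[A=48 B=46] open={R1}
Step 2: reserve R2 A 6 -> on_hand[A=51 B=46] avail[A=42 B=46] open={R1,R2}
Step 3: commit R1 -> on_hand[A=48 B=46] avail[A=42 B=46] open={R2}
Step 4: reserve R3 A 7 -> on_hand[A=48 B=46] avail[A=35 B=46] open={R2,R3}
Step 5: reserve R4 A 5 -> on_hand[A=48 B=46] avail[A=30 B=46] open={R2,R3,R4}
Step 6: cancel R4 -> on_hand[A=48 B=46] avail[A=35 B=46] open={R2,R3}
Step 7: cancel R2 -> on_hand[A=48 B=46] avail[A=41 B=46] open={R3}
Step 8: reserve R5 A 9 -> on_hand[A=48 B=46] avail[A=32 B=46] open={R3,R5}
Step 9: reserve R6 B 4 -> on_hand[A=48 B=46] avail[A=32 B=42] open={R3,R5,R6}
Step 10: cancel R5 -> on_hand[A=48 B=46] avail[A=41 B=42] open={R3,R6}
Step 11: reserve R7 A 7 -> on_hand[A=48 B=46] avail[A=34 B=42] open={R3,R6,R7}
Step 12: cancel R3 -> on_hand[A=48 B=46] avail[A=41 B=42] open={R6,R7}
Step 13: commit R6 -> on_hand[A=48 B=42] avail[A=41 B=42] open={R7}
Step 14: commit R7 -> on_hand[A=41 B=42] avail[A=41 B=42] open={}
Step 15: reserve R8 A 1 -> on_hand[A=41 B=42] avail[A=40 B=42] open={R8}
Step 16: commit R8 -> on_hand[A=40 B=42] avail[A=40 B=42] open={}
Step 17: reserve R9 B 7 -> on_hand[A=40 B=42] avail[A=40 B=35] open={R9}
Step 18: cancel R9 -> on_hand[A=40 B=42] avail[A=40 B=42] open={}
Step 19: reserve R10 B 3 -> on_hand[A=40 B=42] avail[A=40 B=39] open={R10}
Step 20: reserve R11 B 7 -> on_hand[A=40 B=42] avail[A=40 B=32] open={R10,R11}

Answer: A: 40
B: 32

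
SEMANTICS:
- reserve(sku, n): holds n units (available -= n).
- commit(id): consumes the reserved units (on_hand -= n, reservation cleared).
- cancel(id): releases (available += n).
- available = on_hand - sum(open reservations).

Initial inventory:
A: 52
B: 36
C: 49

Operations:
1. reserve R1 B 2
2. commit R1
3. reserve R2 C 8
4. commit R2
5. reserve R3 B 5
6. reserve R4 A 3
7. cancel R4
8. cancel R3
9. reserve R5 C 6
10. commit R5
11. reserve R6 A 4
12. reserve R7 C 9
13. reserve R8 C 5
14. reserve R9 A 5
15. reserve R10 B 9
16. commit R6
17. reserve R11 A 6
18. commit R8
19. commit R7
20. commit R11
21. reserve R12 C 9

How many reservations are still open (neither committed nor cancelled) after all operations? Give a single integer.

Step 1: reserve R1 B 2 -> on_hand[A=52 B=36 C=49] avail[A=52 B=34 C=49] open={R1}
Step 2: commit R1 -> on_hand[A=52 B=34 C=49] avail[A=52 B=34 C=49] open={}
Step 3: reserve R2 C 8 -> on_hand[A=52 B=34 C=49] avail[A=52 B=34 C=41] open={R2}
Step 4: commit R2 -> on_hand[A=52 B=34 C=41] avail[A=52 B=34 C=41] open={}
Step 5: reserve R3 B 5 -> on_hand[A=52 B=34 C=41] avail[A=52 B=29 C=41] open={R3}
Step 6: reserve R4 A 3 -> on_hand[A=52 B=34 C=41] avail[A=49 B=29 C=41] open={R3,R4}
Step 7: cancel R4 -> on_hand[A=52 B=34 C=41] avail[A=52 B=29 C=41] open={R3}
Step 8: cancel R3 -> on_hand[A=52 B=34 C=41] avail[A=52 B=34 C=41] open={}
Step 9: reserve R5 C 6 -> on_hand[A=52 B=34 C=41] avail[A=52 B=34 C=35] open={R5}
Step 10: commit R5 -> on_hand[A=52 B=34 C=35] avail[A=52 B=34 C=35] open={}
Step 11: reserve R6 A 4 -> on_hand[A=52 B=34 C=35] avail[A=48 B=34 C=35] open={R6}
Step 12: reserve R7 C 9 -> on_hand[A=52 B=34 C=35] avail[A=48 B=34 C=26] open={R6,R7}
Step 13: reserve R8 C 5 -> on_hand[A=52 B=34 C=35] avail[A=48 B=34 C=21] open={R6,R7,R8}
Step 14: reserve R9 A 5 -> on_hand[A=52 B=34 C=35] avail[A=43 B=34 C=21] open={R6,R7,R8,R9}
Step 15: reserve R10 B 9 -> on_hand[A=52 B=34 C=35] avail[A=43 B=25 C=21] open={R10,R6,R7,R8,R9}
Step 16: commit R6 -> on_hand[A=48 B=34 C=35] avail[A=43 B=25 C=21] open={R10,R7,R8,R9}
Step 17: reserve R11 A 6 -> on_hand[A=48 B=34 C=35] avail[A=37 B=25 C=21] open={R10,R11,R7,R8,R9}
Step 18: commit R8 -> on_hand[A=48 B=34 C=30] avail[A=37 B=25 C=21] open={R10,R11,R7,R9}
Step 19: commit R7 -> on_hand[A=48 B=34 C=21] avail[A=37 B=25 C=21] open={R10,R11,R9}
Step 20: commit R11 -> on_hand[A=42 B=34 C=21] avail[A=37 B=25 C=21] open={R10,R9}
Step 21: reserve R12 C 9 -> on_hand[A=42 B=34 C=21] avail[A=37 B=25 C=12] open={R10,R12,R9}
Open reservations: ['R10', 'R12', 'R9'] -> 3

Answer: 3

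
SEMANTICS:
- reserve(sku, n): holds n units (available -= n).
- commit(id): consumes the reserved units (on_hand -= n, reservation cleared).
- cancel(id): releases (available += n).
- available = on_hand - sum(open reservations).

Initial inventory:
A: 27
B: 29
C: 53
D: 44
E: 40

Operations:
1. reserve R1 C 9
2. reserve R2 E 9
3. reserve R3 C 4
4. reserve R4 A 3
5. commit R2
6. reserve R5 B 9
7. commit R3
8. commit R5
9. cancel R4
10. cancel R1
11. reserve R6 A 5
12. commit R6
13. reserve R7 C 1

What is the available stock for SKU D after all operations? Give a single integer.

Answer: 44

Derivation:
Step 1: reserve R1 C 9 -> on_hand[A=27 B=29 C=53 D=44 E=40] avail[A=27 B=29 C=44 D=44 E=40] open={R1}
Step 2: reserve R2 E 9 -> on_hand[A=27 B=29 C=53 D=44 E=40] avail[A=27 B=29 C=44 D=44 E=31] open={R1,R2}
Step 3: reserve R3 C 4 -> on_hand[A=27 B=29 C=53 D=44 E=40] avail[A=27 B=29 C=40 D=44 E=31] open={R1,R2,R3}
Step 4: reserve R4 A 3 -> on_hand[A=27 B=29 C=53 D=44 E=40] avail[A=24 B=29 C=40 D=44 E=31] open={R1,R2,R3,R4}
Step 5: commit R2 -> on_hand[A=27 B=29 C=53 D=44 E=31] avail[A=24 B=29 C=40 D=44 E=31] open={R1,R3,R4}
Step 6: reserve R5 B 9 -> on_hand[A=27 B=29 C=53 D=44 E=31] avail[A=24 B=20 C=40 D=44 E=31] open={R1,R3,R4,R5}
Step 7: commit R3 -> on_hand[A=27 B=29 C=49 D=44 E=31] avail[A=24 B=20 C=40 D=44 E=31] open={R1,R4,R5}
Step 8: commit R5 -> on_hand[A=27 B=20 C=49 D=44 E=31] avail[A=24 B=20 C=40 D=44 E=31] open={R1,R4}
Step 9: cancel R4 -> on_hand[A=27 B=20 C=49 D=44 E=31] avail[A=27 B=20 C=40 D=44 E=31] open={R1}
Step 10: cancel R1 -> on_hand[A=27 B=20 C=49 D=44 E=31] avail[A=27 B=20 C=49 D=44 E=31] open={}
Step 11: reserve R6 A 5 -> on_hand[A=27 B=20 C=49 D=44 E=31] avail[A=22 B=20 C=49 D=44 E=31] open={R6}
Step 12: commit R6 -> on_hand[A=22 B=20 C=49 D=44 E=31] avail[A=22 B=20 C=49 D=44 E=31] open={}
Step 13: reserve R7 C 1 -> on_hand[A=22 B=20 C=49 D=44 E=31] avail[A=22 B=20 C=48 D=44 E=31] open={R7}
Final available[D] = 44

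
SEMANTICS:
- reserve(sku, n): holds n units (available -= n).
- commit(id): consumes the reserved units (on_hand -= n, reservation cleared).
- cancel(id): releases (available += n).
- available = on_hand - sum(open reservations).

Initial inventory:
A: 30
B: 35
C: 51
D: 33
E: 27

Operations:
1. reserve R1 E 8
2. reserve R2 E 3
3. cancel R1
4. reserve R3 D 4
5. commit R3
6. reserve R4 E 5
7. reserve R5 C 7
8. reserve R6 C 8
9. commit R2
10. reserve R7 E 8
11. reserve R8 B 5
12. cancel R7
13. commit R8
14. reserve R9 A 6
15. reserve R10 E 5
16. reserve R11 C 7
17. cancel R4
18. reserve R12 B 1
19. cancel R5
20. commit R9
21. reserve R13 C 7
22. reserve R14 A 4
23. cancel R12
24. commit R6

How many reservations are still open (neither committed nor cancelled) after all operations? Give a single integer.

Answer: 4

Derivation:
Step 1: reserve R1 E 8 -> on_hand[A=30 B=35 C=51 D=33 E=27] avail[A=30 B=35 C=51 D=33 E=19] open={R1}
Step 2: reserve R2 E 3 -> on_hand[A=30 B=35 C=51 D=33 E=27] avail[A=30 B=35 C=51 D=33 E=16] open={R1,R2}
Step 3: cancel R1 -> on_hand[A=30 B=35 C=51 D=33 E=27] avail[A=30 B=35 C=51 D=33 E=24] open={R2}
Step 4: reserve R3 D 4 -> on_hand[A=30 B=35 C=51 D=33 E=27] avail[A=30 B=35 C=51 D=29 E=24] open={R2,R3}
Step 5: commit R3 -> on_hand[A=30 B=35 C=51 D=29 E=27] avail[A=30 B=35 C=51 D=29 E=24] open={R2}
Step 6: reserve R4 E 5 -> on_hand[A=30 B=35 C=51 D=29 E=27] avail[A=30 B=35 C=51 D=29 E=19] open={R2,R4}
Step 7: reserve R5 C 7 -> on_hand[A=30 B=35 C=51 D=29 E=27] avail[A=30 B=35 C=44 D=29 E=19] open={R2,R4,R5}
Step 8: reserve R6 C 8 -> on_hand[A=30 B=35 C=51 D=29 E=27] avail[A=30 B=35 C=36 D=29 E=19] open={R2,R4,R5,R6}
Step 9: commit R2 -> on_hand[A=30 B=35 C=51 D=29 E=24] avail[A=30 B=35 C=36 D=29 E=19] open={R4,R5,R6}
Step 10: reserve R7 E 8 -> on_hand[A=30 B=35 C=51 D=29 E=24] avail[A=30 B=35 C=36 D=29 E=11] open={R4,R5,R6,R7}
Step 11: reserve R8 B 5 -> on_hand[A=30 B=35 C=51 D=29 E=24] avail[A=30 B=30 C=36 D=29 E=11] open={R4,R5,R6,R7,R8}
Step 12: cancel R7 -> on_hand[A=30 B=35 C=51 D=29 E=24] avail[A=30 B=30 C=36 D=29 E=19] open={R4,R5,R6,R8}
Step 13: commit R8 -> on_hand[A=30 B=30 C=51 D=29 E=24] avail[A=30 B=30 C=36 D=29 E=19] open={R4,R5,R6}
Step 14: reserve R9 A 6 -> on_hand[A=30 B=30 C=51 D=29 E=24] avail[A=24 B=30 C=36 D=29 E=19] open={R4,R5,R6,R9}
Step 15: reserve R10 E 5 -> on_hand[A=30 B=30 C=51 D=29 E=24] avail[A=24 B=30 C=36 D=29 E=14] open={R10,R4,R5,R6,R9}
Step 16: reserve R11 C 7 -> on_hand[A=30 B=30 C=51 D=29 E=24] avail[A=24 B=30 C=29 D=29 E=14] open={R10,R11,R4,R5,R6,R9}
Step 17: cancel R4 -> on_hand[A=30 B=30 C=51 D=29 E=24] avail[A=24 B=30 C=29 D=29 E=19] open={R10,R11,R5,R6,R9}
Step 18: reserve R12 B 1 -> on_hand[A=30 B=30 C=51 D=29 E=24] avail[A=24 B=29 C=29 D=29 E=19] open={R10,R11,R12,R5,R6,R9}
Step 19: cancel R5 -> on_hand[A=30 B=30 C=51 D=29 E=24] avail[A=24 B=29 C=36 D=29 E=19] open={R10,R11,R12,R6,R9}
Step 20: commit R9 -> on_hand[A=24 B=30 C=51 D=29 E=24] avail[A=24 B=29 C=36 D=29 E=19] open={R10,R11,R12,R6}
Step 21: reserve R13 C 7 -> on_hand[A=24 B=30 C=51 D=29 E=24] avail[A=24 B=29 C=29 D=29 E=19] open={R10,R11,R12,R13,R6}
Step 22: reserve R14 A 4 -> on_hand[A=24 B=30 C=51 D=29 E=24] avail[A=20 B=29 C=29 D=29 E=19] open={R10,R11,R12,R13,R14,R6}
Step 23: cancel R12 -> on_hand[A=24 B=30 C=51 D=29 E=24] avail[A=20 B=30 C=29 D=29 E=19] open={R10,R11,R13,R14,R6}
Step 24: commit R6 -> on_hand[A=24 B=30 C=43 D=29 E=24] avail[A=20 B=30 C=29 D=29 E=19] open={R10,R11,R13,R14}
Open reservations: ['R10', 'R11', 'R13', 'R14'] -> 4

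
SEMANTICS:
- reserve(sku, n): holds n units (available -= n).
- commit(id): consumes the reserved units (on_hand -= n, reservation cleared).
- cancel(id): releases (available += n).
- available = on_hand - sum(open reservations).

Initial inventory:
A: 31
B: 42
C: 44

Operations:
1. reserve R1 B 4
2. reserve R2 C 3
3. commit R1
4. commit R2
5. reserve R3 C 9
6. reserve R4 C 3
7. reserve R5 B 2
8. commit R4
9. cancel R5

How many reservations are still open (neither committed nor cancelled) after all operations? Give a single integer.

Step 1: reserve R1 B 4 -> on_hand[A=31 B=42 C=44] avail[A=31 B=38 C=44] open={R1}
Step 2: reserve R2 C 3 -> on_hand[A=31 B=42 C=44] avail[A=31 B=38 C=41] open={R1,R2}
Step 3: commit R1 -> on_hand[A=31 B=38 C=44] avail[A=31 B=38 C=41] open={R2}
Step 4: commit R2 -> on_hand[A=31 B=38 C=41] avail[A=31 B=38 C=41] open={}
Step 5: reserve R3 C 9 -> on_hand[A=31 B=38 C=41] avail[A=31 B=38 C=32] open={R3}
Step 6: reserve R4 C 3 -> on_hand[A=31 B=38 C=41] avail[A=31 B=38 C=29] open={R3,R4}
Step 7: reserve R5 B 2 -> on_hand[A=31 B=38 C=41] avail[A=31 B=36 C=29] open={R3,R4,R5}
Step 8: commit R4 -> on_hand[A=31 B=38 C=38] avail[A=31 B=36 C=29] open={R3,R5}
Step 9: cancel R5 -> on_hand[A=31 B=38 C=38] avail[A=31 B=38 C=29] open={R3}
Open reservations: ['R3'] -> 1

Answer: 1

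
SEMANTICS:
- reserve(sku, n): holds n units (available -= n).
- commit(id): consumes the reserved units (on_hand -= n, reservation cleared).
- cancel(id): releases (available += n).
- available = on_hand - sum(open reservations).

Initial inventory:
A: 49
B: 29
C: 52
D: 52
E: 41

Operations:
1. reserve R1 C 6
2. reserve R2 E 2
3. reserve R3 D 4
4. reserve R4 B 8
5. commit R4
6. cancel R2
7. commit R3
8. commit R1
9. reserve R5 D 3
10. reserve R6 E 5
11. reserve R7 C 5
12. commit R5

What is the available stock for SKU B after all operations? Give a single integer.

Step 1: reserve R1 C 6 -> on_hand[A=49 B=29 C=52 D=52 E=41] avail[A=49 B=29 C=46 D=52 E=41] open={R1}
Step 2: reserve R2 E 2 -> on_hand[A=49 B=29 C=52 D=52 E=41] avail[A=49 B=29 C=46 D=52 E=39] open={R1,R2}
Step 3: reserve R3 D 4 -> on_hand[A=49 B=29 C=52 D=52 E=41] avail[A=49 B=29 C=46 D=48 E=39] open={R1,R2,R3}
Step 4: reserve R4 B 8 -> on_hand[A=49 B=29 C=52 D=52 E=41] avail[A=49 B=21 C=46 D=48 E=39] open={R1,R2,R3,R4}
Step 5: commit R4 -> on_hand[A=49 B=21 C=52 D=52 E=41] avail[A=49 B=21 C=46 D=48 E=39] open={R1,R2,R3}
Step 6: cancel R2 -> on_hand[A=49 B=21 C=52 D=52 E=41] avail[A=49 B=21 C=46 D=48 E=41] open={R1,R3}
Step 7: commit R3 -> on_hand[A=49 B=21 C=52 D=48 E=41] avail[A=49 B=21 C=46 D=48 E=41] open={R1}
Step 8: commit R1 -> on_hand[A=49 B=21 C=46 D=48 E=41] avail[A=49 B=21 C=46 D=48 E=41] open={}
Step 9: reserve R5 D 3 -> on_hand[A=49 B=21 C=46 D=48 E=41] avail[A=49 B=21 C=46 D=45 E=41] open={R5}
Step 10: reserve R6 E 5 -> on_hand[A=49 B=21 C=46 D=48 E=41] avail[A=49 B=21 C=46 D=45 E=36] open={R5,R6}
Step 11: reserve R7 C 5 -> on_hand[A=49 B=21 C=46 D=48 E=41] avail[A=49 B=21 C=41 D=45 E=36] open={R5,R6,R7}
Step 12: commit R5 -> on_hand[A=49 B=21 C=46 D=45 E=41] avail[A=49 B=21 C=41 D=45 E=36] open={R6,R7}
Final available[B] = 21

Answer: 21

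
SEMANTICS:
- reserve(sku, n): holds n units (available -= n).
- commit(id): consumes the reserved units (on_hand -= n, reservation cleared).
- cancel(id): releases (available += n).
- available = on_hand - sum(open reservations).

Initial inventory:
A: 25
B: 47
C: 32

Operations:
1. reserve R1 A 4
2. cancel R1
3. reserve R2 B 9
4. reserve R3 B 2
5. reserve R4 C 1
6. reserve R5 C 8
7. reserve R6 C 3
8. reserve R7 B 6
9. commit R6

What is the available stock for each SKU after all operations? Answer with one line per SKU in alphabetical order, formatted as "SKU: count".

Answer: A: 25
B: 30
C: 20

Derivation:
Step 1: reserve R1 A 4 -> on_hand[A=25 B=47 C=32] avail[A=21 B=47 C=32] open={R1}
Step 2: cancel R1 -> on_hand[A=25 B=47 C=32] avail[A=25 B=47 C=32] open={}
Step 3: reserve R2 B 9 -> on_hand[A=25 B=47 C=32] avail[A=25 B=38 C=32] open={R2}
Step 4: reserve R3 B 2 -> on_hand[A=25 B=47 C=32] avail[A=25 B=36 C=32] open={R2,R3}
Step 5: reserve R4 C 1 -> on_hand[A=25 B=47 C=32] avail[A=25 B=36 C=31] open={R2,R3,R4}
Step 6: reserve R5 C 8 -> on_hand[A=25 B=47 C=32] avail[A=25 B=36 C=23] open={R2,R3,R4,R5}
Step 7: reserve R6 C 3 -> on_hand[A=25 B=47 C=32] avail[A=25 B=36 C=20] open={R2,R3,R4,R5,R6}
Step 8: reserve R7 B 6 -> on_hand[A=25 B=47 C=32] avail[A=25 B=30 C=20] open={R2,R3,R4,R5,R6,R7}
Step 9: commit R6 -> on_hand[A=25 B=47 C=29] avail[A=25 B=30 C=20] open={R2,R3,R4,R5,R7}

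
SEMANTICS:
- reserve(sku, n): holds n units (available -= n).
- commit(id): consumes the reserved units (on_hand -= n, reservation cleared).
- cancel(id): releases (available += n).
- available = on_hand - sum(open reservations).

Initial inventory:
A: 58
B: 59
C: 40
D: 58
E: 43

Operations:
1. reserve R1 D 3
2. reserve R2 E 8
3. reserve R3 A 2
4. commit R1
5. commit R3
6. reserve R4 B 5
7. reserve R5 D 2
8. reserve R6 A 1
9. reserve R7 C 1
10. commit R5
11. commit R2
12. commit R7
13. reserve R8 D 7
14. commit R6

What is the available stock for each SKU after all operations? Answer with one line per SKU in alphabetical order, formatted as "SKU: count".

Answer: A: 55
B: 54
C: 39
D: 46
E: 35

Derivation:
Step 1: reserve R1 D 3 -> on_hand[A=58 B=59 C=40 D=58 E=43] avail[A=58 B=59 C=40 D=55 E=43] open={R1}
Step 2: reserve R2 E 8 -> on_hand[A=58 B=59 C=40 D=58 E=43] avail[A=58 B=59 C=40 D=55 E=35] open={R1,R2}
Step 3: reserve R3 A 2 -> on_hand[A=58 B=59 C=40 D=58 E=43] avail[A=56 B=59 C=40 D=55 E=35] open={R1,R2,R3}
Step 4: commit R1 -> on_hand[A=58 B=59 C=40 D=55 E=43] avail[A=56 B=59 C=40 D=55 E=35] open={R2,R3}
Step 5: commit R3 -> on_hand[A=56 B=59 C=40 D=55 E=43] avail[A=56 B=59 C=40 D=55 E=35] open={R2}
Step 6: reserve R4 B 5 -> on_hand[A=56 B=59 C=40 D=55 E=43] avail[A=56 B=54 C=40 D=55 E=35] open={R2,R4}
Step 7: reserve R5 D 2 -> on_hand[A=56 B=59 C=40 D=55 E=43] avail[A=56 B=54 C=40 D=53 E=35] open={R2,R4,R5}
Step 8: reserve R6 A 1 -> on_hand[A=56 B=59 C=40 D=55 E=43] avail[A=55 B=54 C=40 D=53 E=35] open={R2,R4,R5,R6}
Step 9: reserve R7 C 1 -> on_hand[A=56 B=59 C=40 D=55 E=43] avail[A=55 B=54 C=39 D=53 E=35] open={R2,R4,R5,R6,R7}
Step 10: commit R5 -> on_hand[A=56 B=59 C=40 D=53 E=43] avail[A=55 B=54 C=39 D=53 E=35] open={R2,R4,R6,R7}
Step 11: commit R2 -> on_hand[A=56 B=59 C=40 D=53 E=35] avail[A=55 B=54 C=39 D=53 E=35] open={R4,R6,R7}
Step 12: commit R7 -> on_hand[A=56 B=59 C=39 D=53 E=35] avail[A=55 B=54 C=39 D=53 E=35] open={R4,R6}
Step 13: reserve R8 D 7 -> on_hand[A=56 B=59 C=39 D=53 E=35] avail[A=55 B=54 C=39 D=46 E=35] open={R4,R6,R8}
Step 14: commit R6 -> on_hand[A=55 B=59 C=39 D=53 E=35] avail[A=55 B=54 C=39 D=46 E=35] open={R4,R8}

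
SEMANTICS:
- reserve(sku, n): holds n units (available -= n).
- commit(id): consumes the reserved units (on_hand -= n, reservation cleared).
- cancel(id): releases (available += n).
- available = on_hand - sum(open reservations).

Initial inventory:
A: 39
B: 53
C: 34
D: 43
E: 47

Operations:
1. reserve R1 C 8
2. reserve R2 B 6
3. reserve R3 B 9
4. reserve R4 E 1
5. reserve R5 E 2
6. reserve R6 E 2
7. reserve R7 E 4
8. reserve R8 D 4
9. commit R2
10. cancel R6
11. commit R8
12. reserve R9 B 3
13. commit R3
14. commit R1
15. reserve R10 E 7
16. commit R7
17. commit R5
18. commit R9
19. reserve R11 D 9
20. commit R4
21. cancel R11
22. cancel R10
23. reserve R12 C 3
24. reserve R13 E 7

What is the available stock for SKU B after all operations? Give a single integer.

Step 1: reserve R1 C 8 -> on_hand[A=39 B=53 C=34 D=43 E=47] avail[A=39 B=53 C=26 D=43 E=47] open={R1}
Step 2: reserve R2 B 6 -> on_hand[A=39 B=53 C=34 D=43 E=47] avail[A=39 B=47 C=26 D=43 E=47] open={R1,R2}
Step 3: reserve R3 B 9 -> on_hand[A=39 B=53 C=34 D=43 E=47] avail[A=39 B=38 C=26 D=43 E=47] open={R1,R2,R3}
Step 4: reserve R4 E 1 -> on_hand[A=39 B=53 C=34 D=43 E=47] avail[A=39 B=38 C=26 D=43 E=46] open={R1,R2,R3,R4}
Step 5: reserve R5 E 2 -> on_hand[A=39 B=53 C=34 D=43 E=47] avail[A=39 B=38 C=26 D=43 E=44] open={R1,R2,R3,R4,R5}
Step 6: reserve R6 E 2 -> on_hand[A=39 B=53 C=34 D=43 E=47] avail[A=39 B=38 C=26 D=43 E=42] open={R1,R2,R3,R4,R5,R6}
Step 7: reserve R7 E 4 -> on_hand[A=39 B=53 C=34 D=43 E=47] avail[A=39 B=38 C=26 D=43 E=38] open={R1,R2,R3,R4,R5,R6,R7}
Step 8: reserve R8 D 4 -> on_hand[A=39 B=53 C=34 D=43 E=47] avail[A=39 B=38 C=26 D=39 E=38] open={R1,R2,R3,R4,R5,R6,R7,R8}
Step 9: commit R2 -> on_hand[A=39 B=47 C=34 D=43 E=47] avail[A=39 B=38 C=26 D=39 E=38] open={R1,R3,R4,R5,R6,R7,R8}
Step 10: cancel R6 -> on_hand[A=39 B=47 C=34 D=43 E=47] avail[A=39 B=38 C=26 D=39 E=40] open={R1,R3,R4,R5,R7,R8}
Step 11: commit R8 -> on_hand[A=39 B=47 C=34 D=39 E=47] avail[A=39 B=38 C=26 D=39 E=40] open={R1,R3,R4,R5,R7}
Step 12: reserve R9 B 3 -> on_hand[A=39 B=47 C=34 D=39 E=47] avail[A=39 B=35 C=26 D=39 E=40] open={R1,R3,R4,R5,R7,R9}
Step 13: commit R3 -> on_hand[A=39 B=38 C=34 D=39 E=47] avail[A=39 B=35 C=26 D=39 E=40] open={R1,R4,R5,R7,R9}
Step 14: commit R1 -> on_hand[A=39 B=38 C=26 D=39 E=47] avail[A=39 B=35 C=26 D=39 E=40] open={R4,R5,R7,R9}
Step 15: reserve R10 E 7 -> on_hand[A=39 B=38 C=26 D=39 E=47] avail[A=39 B=35 C=26 D=39 E=33] open={R10,R4,R5,R7,R9}
Step 16: commit R7 -> on_hand[A=39 B=38 C=26 D=39 E=43] avail[A=39 B=35 C=26 D=39 E=33] open={R10,R4,R5,R9}
Step 17: commit R5 -> on_hand[A=39 B=38 C=26 D=39 E=41] avail[A=39 B=35 C=26 D=39 E=33] open={R10,R4,R9}
Step 18: commit R9 -> on_hand[A=39 B=35 C=26 D=39 E=41] avail[A=39 B=35 C=26 D=39 E=33] open={R10,R4}
Step 19: reserve R11 D 9 -> on_hand[A=39 B=35 C=26 D=39 E=41] avail[A=39 B=35 C=26 D=30 E=33] open={R10,R11,R4}
Step 20: commit R4 -> on_hand[A=39 B=35 C=26 D=39 E=40] avail[A=39 B=35 C=26 D=30 E=33] open={R10,R11}
Step 21: cancel R11 -> on_hand[A=39 B=35 C=26 D=39 E=40] avail[A=39 B=35 C=26 D=39 E=33] open={R10}
Step 22: cancel R10 -> on_hand[A=39 B=35 C=26 D=39 E=40] avail[A=39 B=35 C=26 D=39 E=40] open={}
Step 23: reserve R12 C 3 -> on_hand[A=39 B=35 C=26 D=39 E=40] avail[A=39 B=35 C=23 D=39 E=40] open={R12}
Step 24: reserve R13 E 7 -> on_hand[A=39 B=35 C=26 D=39 E=40] avail[A=39 B=35 C=23 D=39 E=33] open={R12,R13}
Final available[B] = 35

Answer: 35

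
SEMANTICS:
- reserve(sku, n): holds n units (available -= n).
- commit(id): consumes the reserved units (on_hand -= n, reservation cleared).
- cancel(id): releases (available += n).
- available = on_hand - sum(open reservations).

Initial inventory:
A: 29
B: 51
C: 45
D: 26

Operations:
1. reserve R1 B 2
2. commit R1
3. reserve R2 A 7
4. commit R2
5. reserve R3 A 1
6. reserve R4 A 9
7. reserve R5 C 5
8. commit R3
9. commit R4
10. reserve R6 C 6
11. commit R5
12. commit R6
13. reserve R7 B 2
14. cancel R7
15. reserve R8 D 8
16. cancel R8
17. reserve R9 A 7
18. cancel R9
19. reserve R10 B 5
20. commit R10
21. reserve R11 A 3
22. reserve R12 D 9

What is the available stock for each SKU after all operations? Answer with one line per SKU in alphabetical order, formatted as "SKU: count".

Step 1: reserve R1 B 2 -> on_hand[A=29 B=51 C=45 D=26] avail[A=29 B=49 C=45 D=26] open={R1}
Step 2: commit R1 -> on_hand[A=29 B=49 C=45 D=26] avail[A=29 B=49 C=45 D=26] open={}
Step 3: reserve R2 A 7 -> on_hand[A=29 B=49 C=45 D=26] avail[A=22 B=49 C=45 D=26] open={R2}
Step 4: commit R2 -> on_hand[A=22 B=49 C=45 D=26] avail[A=22 B=49 C=45 D=26] open={}
Step 5: reserve R3 A 1 -> on_hand[A=22 B=49 C=45 D=26] avail[A=21 B=49 C=45 D=26] open={R3}
Step 6: reserve R4 A 9 -> on_hand[A=22 B=49 C=45 D=26] avail[A=12 B=49 C=45 D=26] open={R3,R4}
Step 7: reserve R5 C 5 -> on_hand[A=22 B=49 C=45 D=26] avail[A=12 B=49 C=40 D=26] open={R3,R4,R5}
Step 8: commit R3 -> on_hand[A=21 B=49 C=45 D=26] avail[A=12 B=49 C=40 D=26] open={R4,R5}
Step 9: commit R4 -> on_hand[A=12 B=49 C=45 D=26] avail[A=12 B=49 C=40 D=26] open={R5}
Step 10: reserve R6 C 6 -> on_hand[A=12 B=49 C=45 D=26] avail[A=12 B=49 C=34 D=26] open={R5,R6}
Step 11: commit R5 -> on_hand[A=12 B=49 C=40 D=26] avail[A=12 B=49 C=34 D=26] open={R6}
Step 12: commit R6 -> on_hand[A=12 B=49 C=34 D=26] avail[A=12 B=49 C=34 D=26] open={}
Step 13: reserve R7 B 2 -> on_hand[A=12 B=49 C=34 D=26] avail[A=12 B=47 C=34 D=26] open={R7}
Step 14: cancel R7 -> on_hand[A=12 B=49 C=34 D=26] avail[A=12 B=49 C=34 D=26] open={}
Step 15: reserve R8 D 8 -> on_hand[A=12 B=49 C=34 D=26] avail[A=12 B=49 C=34 D=18] open={R8}
Step 16: cancel R8 -> on_hand[A=12 B=49 C=34 D=26] avail[A=12 B=49 C=34 D=26] open={}
Step 17: reserve R9 A 7 -> on_hand[A=12 B=49 C=34 D=26] avail[A=5 B=49 C=34 D=26] open={R9}
Step 18: cancel R9 -> on_hand[A=12 B=49 C=34 D=26] avail[A=12 B=49 C=34 D=26] open={}
Step 19: reserve R10 B 5 -> on_hand[A=12 B=49 C=34 D=26] avail[A=12 B=44 C=34 D=26] open={R10}
Step 20: commit R10 -> on_hand[A=12 B=44 C=34 D=26] avail[A=12 B=44 C=34 D=26] open={}
Step 21: reserve R11 A 3 -> on_hand[A=12 B=44 C=34 D=26] avail[A=9 B=44 C=34 D=26] open={R11}
Step 22: reserve R12 D 9 -> on_hand[A=12 B=44 C=34 D=26] avail[A=9 B=44 C=34 D=17] open={R11,R12}

Answer: A: 9
B: 44
C: 34
D: 17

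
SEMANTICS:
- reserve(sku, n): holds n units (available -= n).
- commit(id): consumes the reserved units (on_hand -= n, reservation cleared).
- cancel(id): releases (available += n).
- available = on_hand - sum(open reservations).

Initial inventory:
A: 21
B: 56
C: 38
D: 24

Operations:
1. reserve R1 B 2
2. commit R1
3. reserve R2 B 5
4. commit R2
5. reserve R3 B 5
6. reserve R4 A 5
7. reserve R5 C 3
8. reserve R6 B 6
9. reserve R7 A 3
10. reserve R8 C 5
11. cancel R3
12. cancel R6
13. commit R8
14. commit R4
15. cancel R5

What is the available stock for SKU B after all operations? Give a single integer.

Step 1: reserve R1 B 2 -> on_hand[A=21 B=56 C=38 D=24] avail[A=21 B=54 C=38 D=24] open={R1}
Step 2: commit R1 -> on_hand[A=21 B=54 C=38 D=24] avail[A=21 B=54 C=38 D=24] open={}
Step 3: reserve R2 B 5 -> on_hand[A=21 B=54 C=38 D=24] avail[A=21 B=49 C=38 D=24] open={R2}
Step 4: commit R2 -> on_hand[A=21 B=49 C=38 D=24] avail[A=21 B=49 C=38 D=24] open={}
Step 5: reserve R3 B 5 -> on_hand[A=21 B=49 C=38 D=24] avail[A=21 B=44 C=38 D=24] open={R3}
Step 6: reserve R4 A 5 -> on_hand[A=21 B=49 C=38 D=24] avail[A=16 B=44 C=38 D=24] open={R3,R4}
Step 7: reserve R5 C 3 -> on_hand[A=21 B=49 C=38 D=24] avail[A=16 B=44 C=35 D=24] open={R3,R4,R5}
Step 8: reserve R6 B 6 -> on_hand[A=21 B=49 C=38 D=24] avail[A=16 B=38 C=35 D=24] open={R3,R4,R5,R6}
Step 9: reserve R7 A 3 -> on_hand[A=21 B=49 C=38 D=24] avail[A=13 B=38 C=35 D=24] open={R3,R4,R5,R6,R7}
Step 10: reserve R8 C 5 -> on_hand[A=21 B=49 C=38 D=24] avail[A=13 B=38 C=30 D=24] open={R3,R4,R5,R6,R7,R8}
Step 11: cancel R3 -> on_hand[A=21 B=49 C=38 D=24] avail[A=13 B=43 C=30 D=24] open={R4,R5,R6,R7,R8}
Step 12: cancel R6 -> on_hand[A=21 B=49 C=38 D=24] avail[A=13 B=49 C=30 D=24] open={R4,R5,R7,R8}
Step 13: commit R8 -> on_hand[A=21 B=49 C=33 D=24] avail[A=13 B=49 C=30 D=24] open={R4,R5,R7}
Step 14: commit R4 -> on_hand[A=16 B=49 C=33 D=24] avail[A=13 B=49 C=30 D=24] open={R5,R7}
Step 15: cancel R5 -> on_hand[A=16 B=49 C=33 D=24] avail[A=13 B=49 C=33 D=24] open={R7}
Final available[B] = 49

Answer: 49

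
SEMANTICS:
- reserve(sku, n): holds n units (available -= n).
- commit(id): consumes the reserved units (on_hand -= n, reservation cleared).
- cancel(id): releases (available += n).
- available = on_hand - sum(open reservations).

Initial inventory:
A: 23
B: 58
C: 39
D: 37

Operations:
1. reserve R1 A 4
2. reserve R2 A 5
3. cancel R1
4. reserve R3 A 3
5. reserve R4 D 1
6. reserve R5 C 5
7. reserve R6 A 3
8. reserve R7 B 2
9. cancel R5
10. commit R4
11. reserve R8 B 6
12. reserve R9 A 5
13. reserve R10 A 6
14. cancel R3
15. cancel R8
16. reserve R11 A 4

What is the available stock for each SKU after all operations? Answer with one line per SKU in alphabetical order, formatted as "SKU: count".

Step 1: reserve R1 A 4 -> on_hand[A=23 B=58 C=39 D=37] avail[A=19 B=58 C=39 D=37] open={R1}
Step 2: reserve R2 A 5 -> on_hand[A=23 B=58 C=39 D=37] avail[A=14 B=58 C=39 D=37] open={R1,R2}
Step 3: cancel R1 -> on_hand[A=23 B=58 C=39 D=37] avail[A=18 B=58 C=39 D=37] open={R2}
Step 4: reserve R3 A 3 -> on_hand[A=23 B=58 C=39 D=37] avail[A=15 B=58 C=39 D=37] open={R2,R3}
Step 5: reserve R4 D 1 -> on_hand[A=23 B=58 C=39 D=37] avail[A=15 B=58 C=39 D=36] open={R2,R3,R4}
Step 6: reserve R5 C 5 -> on_hand[A=23 B=58 C=39 D=37] avail[A=15 B=58 C=34 D=36] open={R2,R3,R4,R5}
Step 7: reserve R6 A 3 -> on_hand[A=23 B=58 C=39 D=37] avail[A=12 B=58 C=34 D=36] open={R2,R3,R4,R5,R6}
Step 8: reserve R7 B 2 -> on_hand[A=23 B=58 C=39 D=37] avail[A=12 B=56 C=34 D=36] open={R2,R3,R4,R5,R6,R7}
Step 9: cancel R5 -> on_hand[A=23 B=58 C=39 D=37] avail[A=12 B=56 C=39 D=36] open={R2,R3,R4,R6,R7}
Step 10: commit R4 -> on_hand[A=23 B=58 C=39 D=36] avail[A=12 B=56 C=39 D=36] open={R2,R3,R6,R7}
Step 11: reserve R8 B 6 -> on_hand[A=23 B=58 C=39 D=36] avail[A=12 B=50 C=39 D=36] open={R2,R3,R6,R7,R8}
Step 12: reserve R9 A 5 -> on_hand[A=23 B=58 C=39 D=36] avail[A=7 B=50 C=39 D=36] open={R2,R3,R6,R7,R8,R9}
Step 13: reserve R10 A 6 -> on_hand[A=23 B=58 C=39 D=36] avail[A=1 B=50 C=39 D=36] open={R10,R2,R3,R6,R7,R8,R9}
Step 14: cancel R3 -> on_hand[A=23 B=58 C=39 D=36] avail[A=4 B=50 C=39 D=36] open={R10,R2,R6,R7,R8,R9}
Step 15: cancel R8 -> on_hand[A=23 B=58 C=39 D=36] avail[A=4 B=56 C=39 D=36] open={R10,R2,R6,R7,R9}
Step 16: reserve R11 A 4 -> on_hand[A=23 B=58 C=39 D=36] avail[A=0 B=56 C=39 D=36] open={R10,R11,R2,R6,R7,R9}

Answer: A: 0
B: 56
C: 39
D: 36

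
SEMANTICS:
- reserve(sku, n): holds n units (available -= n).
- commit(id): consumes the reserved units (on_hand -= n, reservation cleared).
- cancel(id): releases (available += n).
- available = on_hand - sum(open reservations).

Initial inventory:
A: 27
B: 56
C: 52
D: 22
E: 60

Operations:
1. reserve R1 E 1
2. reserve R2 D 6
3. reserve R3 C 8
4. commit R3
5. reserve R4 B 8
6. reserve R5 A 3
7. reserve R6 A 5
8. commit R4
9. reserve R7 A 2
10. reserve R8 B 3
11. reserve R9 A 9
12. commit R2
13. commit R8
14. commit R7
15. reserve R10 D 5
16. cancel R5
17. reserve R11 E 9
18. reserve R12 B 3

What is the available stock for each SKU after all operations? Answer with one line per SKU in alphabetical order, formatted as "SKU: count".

Step 1: reserve R1 E 1 -> on_hand[A=27 B=56 C=52 D=22 E=60] avail[A=27 B=56 C=52 D=22 E=59] open={R1}
Step 2: reserve R2 D 6 -> on_hand[A=27 B=56 C=52 D=22 E=60] avail[A=27 B=56 C=52 D=16 E=59] open={R1,R2}
Step 3: reserve R3 C 8 -> on_hand[A=27 B=56 C=52 D=22 E=60] avail[A=27 B=56 C=44 D=16 E=59] open={R1,R2,R3}
Step 4: commit R3 -> on_hand[A=27 B=56 C=44 D=22 E=60] avail[A=27 B=56 C=44 D=16 E=59] open={R1,R2}
Step 5: reserve R4 B 8 -> on_hand[A=27 B=56 C=44 D=22 E=60] avail[A=27 B=48 C=44 D=16 E=59] open={R1,R2,R4}
Step 6: reserve R5 A 3 -> on_hand[A=27 B=56 C=44 D=22 E=60] avail[A=24 B=48 C=44 D=16 E=59] open={R1,R2,R4,R5}
Step 7: reserve R6 A 5 -> on_hand[A=27 B=56 C=44 D=22 E=60] avail[A=19 B=48 C=44 D=16 E=59] open={R1,R2,R4,R5,R6}
Step 8: commit R4 -> on_hand[A=27 B=48 C=44 D=22 E=60] avail[A=19 B=48 C=44 D=16 E=59] open={R1,R2,R5,R6}
Step 9: reserve R7 A 2 -> on_hand[A=27 B=48 C=44 D=22 E=60] avail[A=17 B=48 C=44 D=16 E=59] open={R1,R2,R5,R6,R7}
Step 10: reserve R8 B 3 -> on_hand[A=27 B=48 C=44 D=22 E=60] avail[A=17 B=45 C=44 D=16 E=59] open={R1,R2,R5,R6,R7,R8}
Step 11: reserve R9 A 9 -> on_hand[A=27 B=48 C=44 D=22 E=60] avail[A=8 B=45 C=44 D=16 E=59] open={R1,R2,R5,R6,R7,R8,R9}
Step 12: commit R2 -> on_hand[A=27 B=48 C=44 D=16 E=60] avail[A=8 B=45 C=44 D=16 E=59] open={R1,R5,R6,R7,R8,R9}
Step 13: commit R8 -> on_hand[A=27 B=45 C=44 D=16 E=60] avail[A=8 B=45 C=44 D=16 E=59] open={R1,R5,R6,R7,R9}
Step 14: commit R7 -> on_hand[A=25 B=45 C=44 D=16 E=60] avail[A=8 B=45 C=44 D=16 E=59] open={R1,R5,R6,R9}
Step 15: reserve R10 D 5 -> on_hand[A=25 B=45 C=44 D=16 E=60] avail[A=8 B=45 C=44 D=11 E=59] open={R1,R10,R5,R6,R9}
Step 16: cancel R5 -> on_hand[A=25 B=45 C=44 D=16 E=60] avail[A=11 B=45 C=44 D=11 E=59] open={R1,R10,R6,R9}
Step 17: reserve R11 E 9 -> on_hand[A=25 B=45 C=44 D=16 E=60] avail[A=11 B=45 C=44 D=11 E=50] open={R1,R10,R11,R6,R9}
Step 18: reserve R12 B 3 -> on_hand[A=25 B=45 C=44 D=16 E=60] avail[A=11 B=42 C=44 D=11 E=50] open={R1,R10,R11,R12,R6,R9}

Answer: A: 11
B: 42
C: 44
D: 11
E: 50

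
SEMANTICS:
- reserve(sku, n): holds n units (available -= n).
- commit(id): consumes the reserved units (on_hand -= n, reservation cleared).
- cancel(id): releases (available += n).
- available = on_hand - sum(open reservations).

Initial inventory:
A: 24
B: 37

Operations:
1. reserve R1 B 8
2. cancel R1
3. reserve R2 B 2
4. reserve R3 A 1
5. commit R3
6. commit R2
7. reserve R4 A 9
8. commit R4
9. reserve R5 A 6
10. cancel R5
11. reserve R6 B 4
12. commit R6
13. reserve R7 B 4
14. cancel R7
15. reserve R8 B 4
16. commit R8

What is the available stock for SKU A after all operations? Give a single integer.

Answer: 14

Derivation:
Step 1: reserve R1 B 8 -> on_hand[A=24 B=37] avail[A=24 B=29] open={R1}
Step 2: cancel R1 -> on_hand[A=24 B=37] avail[A=24 B=37] open={}
Step 3: reserve R2 B 2 -> on_hand[A=24 B=37] avail[A=24 B=35] open={R2}
Step 4: reserve R3 A 1 -> on_hand[A=24 B=37] avail[A=23 B=35] open={R2,R3}
Step 5: commit R3 -> on_hand[A=23 B=37] avail[A=23 B=35] open={R2}
Step 6: commit R2 -> on_hand[A=23 B=35] avail[A=23 B=35] open={}
Step 7: reserve R4 A 9 -> on_hand[A=23 B=35] avail[A=14 B=35] open={R4}
Step 8: commit R4 -> on_hand[A=14 B=35] avail[A=14 B=35] open={}
Step 9: reserve R5 A 6 -> on_hand[A=14 B=35] avail[A=8 B=35] open={R5}
Step 10: cancel R5 -> on_hand[A=14 B=35] avail[A=14 B=35] open={}
Step 11: reserve R6 B 4 -> on_hand[A=14 B=35] avail[A=14 B=31] open={R6}
Step 12: commit R6 -> on_hand[A=14 B=31] avail[A=14 B=31] open={}
Step 13: reserve R7 B 4 -> on_hand[A=14 B=31] avail[A=14 B=27] open={R7}
Step 14: cancel R7 -> on_hand[A=14 B=31] avail[A=14 B=31] open={}
Step 15: reserve R8 B 4 -> on_hand[A=14 B=31] avail[A=14 B=27] open={R8}
Step 16: commit R8 -> on_hand[A=14 B=27] avail[A=14 B=27] open={}
Final available[A] = 14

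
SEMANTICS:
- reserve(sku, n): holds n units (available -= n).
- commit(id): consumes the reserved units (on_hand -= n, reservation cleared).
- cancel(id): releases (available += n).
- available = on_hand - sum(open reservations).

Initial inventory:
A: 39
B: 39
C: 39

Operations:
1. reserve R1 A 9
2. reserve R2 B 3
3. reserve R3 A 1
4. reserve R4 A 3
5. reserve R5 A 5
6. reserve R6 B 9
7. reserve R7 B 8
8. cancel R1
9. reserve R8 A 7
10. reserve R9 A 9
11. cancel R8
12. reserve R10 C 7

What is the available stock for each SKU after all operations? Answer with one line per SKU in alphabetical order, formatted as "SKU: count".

Step 1: reserve R1 A 9 -> on_hand[A=39 B=39 C=39] avail[A=30 B=39 C=39] open={R1}
Step 2: reserve R2 B 3 -> on_hand[A=39 B=39 C=39] avail[A=30 B=36 C=39] open={R1,R2}
Step 3: reserve R3 A 1 -> on_hand[A=39 B=39 C=39] avail[A=29 B=36 C=39] open={R1,R2,R3}
Step 4: reserve R4 A 3 -> on_hand[A=39 B=39 C=39] avail[A=26 B=36 C=39] open={R1,R2,R3,R4}
Step 5: reserve R5 A 5 -> on_hand[A=39 B=39 C=39] avail[A=21 B=36 C=39] open={R1,R2,R3,R4,R5}
Step 6: reserve R6 B 9 -> on_hand[A=39 B=39 C=39] avail[A=21 B=27 C=39] open={R1,R2,R3,R4,R5,R6}
Step 7: reserve R7 B 8 -> on_hand[A=39 B=39 C=39] avail[A=21 B=19 C=39] open={R1,R2,R3,R4,R5,R6,R7}
Step 8: cancel R1 -> on_hand[A=39 B=39 C=39] avail[A=30 B=19 C=39] open={R2,R3,R4,R5,R6,R7}
Step 9: reserve R8 A 7 -> on_hand[A=39 B=39 C=39] avail[A=23 B=19 C=39] open={R2,R3,R4,R5,R6,R7,R8}
Step 10: reserve R9 A 9 -> on_hand[A=39 B=39 C=39] avail[A=14 B=19 C=39] open={R2,R3,R4,R5,R6,R7,R8,R9}
Step 11: cancel R8 -> on_hand[A=39 B=39 C=39] avail[A=21 B=19 C=39] open={R2,R3,R4,R5,R6,R7,R9}
Step 12: reserve R10 C 7 -> on_hand[A=39 B=39 C=39] avail[A=21 B=19 C=32] open={R10,R2,R3,R4,R5,R6,R7,R9}

Answer: A: 21
B: 19
C: 32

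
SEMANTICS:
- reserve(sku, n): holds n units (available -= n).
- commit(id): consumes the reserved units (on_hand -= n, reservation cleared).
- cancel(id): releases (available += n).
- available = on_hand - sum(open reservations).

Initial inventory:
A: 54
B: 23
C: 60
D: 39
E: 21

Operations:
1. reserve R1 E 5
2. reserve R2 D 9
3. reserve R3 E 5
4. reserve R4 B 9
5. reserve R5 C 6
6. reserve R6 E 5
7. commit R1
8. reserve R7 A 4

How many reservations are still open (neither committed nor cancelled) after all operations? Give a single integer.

Step 1: reserve R1 E 5 -> on_hand[A=54 B=23 C=60 D=39 E=21] avail[A=54 B=23 C=60 D=39 E=16] open={R1}
Step 2: reserve R2 D 9 -> on_hand[A=54 B=23 C=60 D=39 E=21] avail[A=54 B=23 C=60 D=30 E=16] open={R1,R2}
Step 3: reserve R3 E 5 -> on_hand[A=54 B=23 C=60 D=39 E=21] avail[A=54 B=23 C=60 D=30 E=11] open={R1,R2,R3}
Step 4: reserve R4 B 9 -> on_hand[A=54 B=23 C=60 D=39 E=21] avail[A=54 B=14 C=60 D=30 E=11] open={R1,R2,R3,R4}
Step 5: reserve R5 C 6 -> on_hand[A=54 B=23 C=60 D=39 E=21] avail[A=54 B=14 C=54 D=30 E=11] open={R1,R2,R3,R4,R5}
Step 6: reserve R6 E 5 -> on_hand[A=54 B=23 C=60 D=39 E=21] avail[A=54 B=14 C=54 D=30 E=6] open={R1,R2,R3,R4,R5,R6}
Step 7: commit R1 -> on_hand[A=54 B=23 C=60 D=39 E=16] avail[A=54 B=14 C=54 D=30 E=6] open={R2,R3,R4,R5,R6}
Step 8: reserve R7 A 4 -> on_hand[A=54 B=23 C=60 D=39 E=16] avail[A=50 B=14 C=54 D=30 E=6] open={R2,R3,R4,R5,R6,R7}
Open reservations: ['R2', 'R3', 'R4', 'R5', 'R6', 'R7'] -> 6

Answer: 6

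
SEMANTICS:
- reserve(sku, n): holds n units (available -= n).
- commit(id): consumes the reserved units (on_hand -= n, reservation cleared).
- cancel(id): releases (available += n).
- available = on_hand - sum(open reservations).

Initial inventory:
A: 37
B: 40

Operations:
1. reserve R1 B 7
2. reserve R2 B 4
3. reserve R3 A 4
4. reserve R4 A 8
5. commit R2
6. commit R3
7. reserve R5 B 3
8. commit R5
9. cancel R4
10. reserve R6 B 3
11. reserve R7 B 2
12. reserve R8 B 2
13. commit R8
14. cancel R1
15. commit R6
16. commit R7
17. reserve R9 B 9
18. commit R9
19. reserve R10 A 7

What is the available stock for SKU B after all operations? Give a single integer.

Answer: 17

Derivation:
Step 1: reserve R1 B 7 -> on_hand[A=37 B=40] avail[A=37 B=33] open={R1}
Step 2: reserve R2 B 4 -> on_hand[A=37 B=40] avail[A=37 B=29] open={R1,R2}
Step 3: reserve R3 A 4 -> on_hand[A=37 B=40] avail[A=33 B=29] open={R1,R2,R3}
Step 4: reserve R4 A 8 -> on_hand[A=37 B=40] avail[A=25 B=29] open={R1,R2,R3,R4}
Step 5: commit R2 -> on_hand[A=37 B=36] avail[A=25 B=29] open={R1,R3,R4}
Step 6: commit R3 -> on_hand[A=33 B=36] avail[A=25 B=29] open={R1,R4}
Step 7: reserve R5 B 3 -> on_hand[A=33 B=36] avail[A=25 B=26] open={R1,R4,R5}
Step 8: commit R5 -> on_hand[A=33 B=33] avail[A=25 B=26] open={R1,R4}
Step 9: cancel R4 -> on_hand[A=33 B=33] avail[A=33 B=26] open={R1}
Step 10: reserve R6 B 3 -> on_hand[A=33 B=33] avail[A=33 B=23] open={R1,R6}
Step 11: reserve R7 B 2 -> on_hand[A=33 B=33] avail[A=33 B=21] open={R1,R6,R7}
Step 12: reserve R8 B 2 -> on_hand[A=33 B=33] avail[A=33 B=19] open={R1,R6,R7,R8}
Step 13: commit R8 -> on_hand[A=33 B=31] avail[A=33 B=19] open={R1,R6,R7}
Step 14: cancel R1 -> on_hand[A=33 B=31] avail[A=33 B=26] open={R6,R7}
Step 15: commit R6 -> on_hand[A=33 B=28] avail[A=33 B=26] open={R7}
Step 16: commit R7 -> on_hand[A=33 B=26] avail[A=33 B=26] open={}
Step 17: reserve R9 B 9 -> on_hand[A=33 B=26] avail[A=33 B=17] open={R9}
Step 18: commit R9 -> on_hand[A=33 B=17] avail[A=33 B=17] open={}
Step 19: reserve R10 A 7 -> on_hand[A=33 B=17] avail[A=26 B=17] open={R10}
Final available[B] = 17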